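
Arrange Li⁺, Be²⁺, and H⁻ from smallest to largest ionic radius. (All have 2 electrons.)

Be²⁺ < Li⁺ < H⁻

All of these have 2 electrons, so size is governed by nuclear charge alone: the more protons, the stronger the pull on the same electron cloud, and the smaller the ion.
Nuclear charges: Be²⁺ (Z=4), Li⁺ (Z=3), H⁻ (Z=1).
Smallest to largest: Be²⁺ < Li⁺ < H⁻.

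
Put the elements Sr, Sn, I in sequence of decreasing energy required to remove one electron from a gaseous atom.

I > Sn > Sr

IE₁ increases left→right with effective nuclear charge and decreases top→bottom as the valence shell moves farther out.
All lie in period 5, so first ionization energy increases left to right.
So from highest to lowest: I > Sn > Sr.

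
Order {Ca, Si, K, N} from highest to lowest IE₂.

The second ionization energy removes an electron from the +1 ion. For each element: Ca⁺ still has 1 valence electron; Si⁺ still has 3 valence electrons; K⁺ is the bare [Ar] core; N⁺ still has 4 valence electrons.
Core electrons are held far more tightly than valence electrons, so K tops the IE_2 order.
Valence configurations: Ca⁺ [Ar]4s¹, Si⁺ [Ne]3s²3p¹, N⁺ [He]2s²2p².
Approximate IE_2 values (kJ/mol): Ca 1145, Si 1577, K 3052, N 2856.
Overall IE_2 order: Ca < Si < N < K.

K > N > Si > Ca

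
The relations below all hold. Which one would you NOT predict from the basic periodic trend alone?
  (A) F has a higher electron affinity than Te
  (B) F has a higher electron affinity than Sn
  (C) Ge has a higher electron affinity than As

(C)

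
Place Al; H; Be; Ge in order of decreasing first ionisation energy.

H is in period 1, group 1; Be is in period 2, group 2; Al is in period 3, group 13; Ge is in period 4, group 14.
First ionization energy rises across a period (greater Z_eff holds electrons more tightly) and falls down a group (valence electrons are farther from the nucleus).
A diagonal step moves right (one effect) and down (the opposite effect) at once.
Ge > Al: the two effects oppose for this pair; the across-period effect wins (762 vs 578 kJ/mol).
Be > Ge: period and group pull opposite ways; the down-group shift dominates (900 vs 762 kJ/mol).
H > Be: period and group pull opposite ways; the down-group shift dominates (1312 vs 900 kJ/mol).
For reference (kJ/mol): H 1312, Be 900, Al 578, Ge 762.
So from highest to lowest: H > Be > Ge > Al.

H > Be > Ge > Al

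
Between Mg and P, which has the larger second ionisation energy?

P

The second ionization energy removes an electron from the +1 ion. For each element: Mg⁺ still has 1 valence electron; P⁺ still has 4 valence electrons.
All are still removing valence electrons, so compare the +1 ions as you would atoms: IE_2 generally rises across a period (higher Z_eff) and falls down a group (larger shell), subject to the usual subshell exceptions.
Valence configurations: Mg⁺ [Ne]3s¹, P⁺ [Ne]3s²3p².
The numbers (kJ/mol): Mg 1451, P 1907.
Putting it together, IE_2: Mg < P.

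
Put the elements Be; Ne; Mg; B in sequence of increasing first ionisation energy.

Be is in period 2, group 2; B is in period 2, group 13; Ne is in period 2, group 18; Mg is in period 3, group 2.
First ionization energy rises across a period (greater Z_eff holds electrons more tightly) and falls down a group (valence electrons are farther from the nucleus).
These span different periods and groups, so the two trends combine.
B > Mg: relative to Mg, both the across-period and down-group shifts push B's first ionization energy up.
Be > B: this pair runs against the simple trend — see the exception note.
Ne > Be: Ne lies to the right of Be in period 2, so the across-period effect alone puts Ne higher.
Note the exception: Be has a higher first ionization energy than B, contrary to the simple trend — removing B's lone 2p electron is easier than breaking Be's filled 2s².
Approximate values (kJ/mol): Be 900, B 801, Ne 2081, Mg 738.
So from lowest to highest: Mg < B < Be < Ne.

Mg < B < Be < Ne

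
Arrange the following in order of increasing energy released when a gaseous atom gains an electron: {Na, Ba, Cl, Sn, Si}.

Na is in period 3, group 1; Si is in period 3, group 14; Cl is in period 3, group 17; Sn is in period 5, group 14; Ba is in period 6, group 2.
EA tends to increase across a period and decrease down a group, though the pattern is less regular than for IE or radius.
Neither a single period nor a single group — weigh both effects.
Na > Ba: the two effects oppose for this pair; the down-group effect wins (53 vs 14 kJ/mol).
Sn > Na: the two effects oppose for this pair; the across-period effect wins (107 vs 53 kJ/mol).
Si > Sn: Si sits above Sn in group 14, so the down-group effect alone puts Si higher.
Cl > Si: both are in period 3; the period trend gives Cl the larger value.
Approximate values (kJ/mol): Na 53, Si 134, Cl 349, Sn 107, Ba 14.
So from lowest to highest: Ba < Na < Sn < Si < Cl.

Ba < Na < Sn < Si < Cl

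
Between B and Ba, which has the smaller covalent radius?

B

B is in period 2, group 13; Ba is in period 6, group 2.
Across a period the added protons contract the valence shell; down a group each new principal shell makes the atom larger.
Neither a single period nor a single group — weigh both effects.
Ba > B: both effects reinforce here, so Ba is clearly the larger of the two.
For reference (pm): B 85, Ba 196.
So B has the smaller covalent radius (B < Ba).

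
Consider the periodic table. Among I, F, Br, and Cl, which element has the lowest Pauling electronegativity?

I

EN rises left→right (higher Z_eff, smaller atoms) and falls top→bottom (larger, more shielded atoms).
All are in group 17, so electronegativity increases up the group.
The lowest Pauling electronegativity among these belongs to I.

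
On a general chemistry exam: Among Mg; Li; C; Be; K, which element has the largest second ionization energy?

Li

IE_2 is the cost of taking one more electron from the +1 cation: Mg⁺ still has 1 valence electron; Li⁺ is the bare [He] core; C⁺ still has 3 valence electrons; Be⁺ still has 1 valence electron; K⁺ is the bare [Ar] core.
Core electrons are held far more tightly than valence electrons, so K and Li top the IE_2 order.
Valence configurations: Mg⁺ [Ne]3s¹, C⁺ [He]2s²2p¹, Be⁺ [He]2s¹.
The numbers (kJ/mol): Mg 1451, Li 7298, C 2353, Be 1757, K 3052.
Overall IE_2 order: Mg < Be < C < K < Li.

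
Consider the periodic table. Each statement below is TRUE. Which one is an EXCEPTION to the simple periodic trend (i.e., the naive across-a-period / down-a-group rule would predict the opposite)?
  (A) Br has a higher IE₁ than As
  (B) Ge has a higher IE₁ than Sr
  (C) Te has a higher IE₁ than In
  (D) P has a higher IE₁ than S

(D)

The general trend: IE₁ increases across a period and decreases down a group.
(A) Br (period 4, group 17) vs As (period 4, group 15): the stated order agrees with the simple trend.
(B) Ge (period 4, group 14) vs Sr (period 5, group 2): the stated order agrees with the simple trend.
(C) Te (period 5, group 16) vs In (period 5, group 13): the stated order agrees with the simple trend.
(D) P (period 3, group 15) vs S (period 3, group 16): the stated order contradicts the simple trend.
The exception is (D): S (3p⁴) ionizes more easily than half-filled P (3p³) because the paired 3p electron in S is pushed out by e⁻–e⁻ repulsion.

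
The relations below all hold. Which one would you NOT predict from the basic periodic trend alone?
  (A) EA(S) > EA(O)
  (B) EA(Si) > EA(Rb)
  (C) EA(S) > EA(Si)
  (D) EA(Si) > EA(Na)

(A)

The general trend: electron affinity increases across a period and decreases down a group.
(A) S (period 3, group 16) vs O (period 2, group 16): the stated order contradicts the simple trend.
(B) Si (period 3, group 14) vs Rb (period 5, group 1): the stated order agrees with the simple trend.
(C) S (period 3, group 16) vs Si (period 3, group 14): the stated order agrees with the simple trend.
(D) Si (period 3, group 14) vs Na (period 3, group 1): the stated order agrees with the simple trend.
The exception is (A): the compact 2p subshell of O repels the added electron more than S's larger 3p does.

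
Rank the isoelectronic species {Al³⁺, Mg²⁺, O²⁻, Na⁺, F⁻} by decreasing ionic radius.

O²⁻ > F⁻ > Na⁺ > Mg²⁺ > Al³⁺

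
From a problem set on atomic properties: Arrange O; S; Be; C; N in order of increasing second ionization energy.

Be, S, C, N, O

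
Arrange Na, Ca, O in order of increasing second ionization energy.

The second ionization energy removes an electron from the +1 ion. For each element: Na⁺ is the bare [Ne] core; Ca⁺ still has 1 valence electron; O⁺ still has 5 valence electrons.
Pulling an electron out of a noble-gas core costs far more than removing a remaining valence electron, so Na sits at the high end of IE_2.
Valence configurations: Ca⁺ [Ar]4s¹, O⁺ [He]2s²2p³.
Approximate IE_2 values (kJ/mol): Na 4562, Ca 1145, O 3388.
So the second ionization energies run Ca < O < Na.

Ca < O < Na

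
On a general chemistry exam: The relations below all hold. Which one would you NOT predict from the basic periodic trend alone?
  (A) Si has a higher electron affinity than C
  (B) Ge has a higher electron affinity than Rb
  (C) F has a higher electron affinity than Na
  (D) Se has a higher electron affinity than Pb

(A)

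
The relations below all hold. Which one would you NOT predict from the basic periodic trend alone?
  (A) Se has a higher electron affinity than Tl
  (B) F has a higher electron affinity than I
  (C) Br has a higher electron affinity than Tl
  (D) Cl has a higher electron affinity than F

(D)

The general trend: electron affinity increases across a period and decreases down a group.
(A) Se (period 4, group 16) vs Tl (period 6, group 13): the stated order agrees with the simple trend.
(B) F (period 2, group 17) vs I (period 5, group 17): the stated order agrees with the simple trend.
(C) Br (period 4, group 17) vs Tl (period 6, group 13): the stated order agrees with the simple trend.
(D) Cl (period 3, group 17) vs F (period 2, group 17): the stated order contradicts the simple trend.
The exception is (D): F's small 2p subshell makes the incoming electron feel strong e⁻–e⁻ repulsion, so Cl actually releases more energy on gaining an electron.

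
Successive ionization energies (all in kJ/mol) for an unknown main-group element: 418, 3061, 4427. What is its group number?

Group 1

Look for the largest jump between consecutive ionization energies: IE2/IE1 ≈ 7.3, far larger than any earlier ratio.
That jump marks the point where a core electron is being removed. So the atom has 1 valence electron.
A main-group element with 1 valence electron is in group 1.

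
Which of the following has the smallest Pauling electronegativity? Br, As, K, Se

K is in period 4, group 1; As is in period 4, group 15; Se is in period 4, group 16; Br is in period 4, group 17.
Atoms toward the upper right of the periodic table pull bonding electrons most strongly.
All lie in period 4, so electronegativity increases left to right.
The smallest Pauling electronegativity among these belongs to K.

K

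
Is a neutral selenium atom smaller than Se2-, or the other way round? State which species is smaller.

Forming Se2- adds 2 electrons to Se. More electron–electron repulsion in the same shell, with unchanged nuclear charge, lets the cloud expand.
An anion is larger than its parent atom: Se2- > Se.

Se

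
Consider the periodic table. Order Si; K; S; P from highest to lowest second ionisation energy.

K, S, P, Si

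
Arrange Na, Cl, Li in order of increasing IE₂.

After 1 electron has been removed, what remains? Na⁺ is the bare [Ne] core; Cl⁺ still has 6 valence electrons; Li⁺ is the bare [He] core.
Core electrons are held far more tightly than valence electrons, so Na and Li top the IE_2 order.
Approximate IE_2 values (kJ/mol): Na 4562, Cl 2298, Li 7298.
Overall IE_2 order: Cl < Na < Li.

Cl < Na < Li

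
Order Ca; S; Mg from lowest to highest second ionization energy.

After 1 electron has been removed, what remains? Ca⁺ still has 1 valence electron; S⁺ still has 5 valence electrons; Mg⁺ still has 1 valence electron.
All are still removing valence electrons, so compare the +1 ions as you would atoms: IE_2 generally rises across a period (higher Z_eff) and falls down a group (larger shell), subject to the usual subshell exceptions.
Valence configurations: Ca⁺ [Ar]4s¹, S⁺ [Ne]3s²3p³, Mg⁺ [Ne]3s¹.
The numbers (kJ/mol): Ca 1145, S 2252, Mg 1451.
Hence IE_2: Ca < Mg < S.

Ca < Mg < S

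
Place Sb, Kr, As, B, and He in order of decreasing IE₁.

He, Kr, As, Sb, B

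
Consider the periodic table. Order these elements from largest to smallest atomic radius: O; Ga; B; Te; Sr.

B is in period 2, group 13; O is in period 2, group 16; Ga is in period 4, group 13; Sr is in period 5, group 2; Te is in period 5, group 16.
Across a period the added protons contract the valence shell; down a group each new principal shell makes the atom larger.
These span different periods and groups, so the two trends combine.
B > O: B lies to the left of O in period 2, so the across-period effect alone puts B larger.
Ga > B: Ga sits below B in group 13, so the down-group effect alone puts Ga larger.
Te > Ga: period and group pull opposite ways; the down-group shift dominates (136 vs 124 pm).
Sr > Te: Sr lies to the left of Te in period 5, so the across-period effect alone puts Sr larger.
Tabulated atomic radius (pm): B 85, O 63, Ga 124, Sr 185, Te 136.
So from largest to smallest: Sr > Te > Ga > B > O.

Sr > Te > Ga > B > O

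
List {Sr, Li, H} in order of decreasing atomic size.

Sr, Li, H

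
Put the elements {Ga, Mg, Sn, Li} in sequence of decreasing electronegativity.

Li is in period 2, group 1; Mg is in period 3, group 2; Ga is in period 4, group 13; Sn is in period 5, group 14.
Electronegativity increases across a period and decreases down a group, tracking effective nuclear charge and atomic size.
These sit on a diagonal, where the across-period and down-group effects partly cancel.
Mg > Li: the two effects oppose for this pair; the across-period effect wins (1.31 vs 0.98).
Ga > Mg: the two effects oppose for this pair; the across-period effect wins (1.81 vs 1.31).
Sn > Ga: the two effects oppose for this pair; the across-period effect wins (1.96 vs 1.81).
Approximate values (Pauling): Li 0.98, Mg 1.31, Ga 1.81, Sn 1.96.
So from highest to lowest: Sn > Ga > Mg > Li.

Sn > Ga > Mg > Li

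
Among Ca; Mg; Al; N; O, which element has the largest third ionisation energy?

Consider each +2 ion: Ca²⁺ is the bare [Ar] core; Mg²⁺ is the bare [Ne] core; Al²⁺ still has 1 valence electron; N²⁺ still has 3 valence electrons; O²⁺ still has 4 valence electrons.
Usually core removal costs more than valence removal, but here the competition is close: a tightly held n=2 valence electron can cost more to remove than an n=3 core electron, so the actual values have to decide it.
Valence configurations: Al²⁺ [Ne]3s¹, N²⁺ [He]2s²2p¹, O²⁺ [He]2s²2p².
The numbers (kJ/mol): Ca 4912, Mg 7733, Al 2745, N 4578, O 5300.
Hence IE_3: Al < N < Ca < O < Mg.

Mg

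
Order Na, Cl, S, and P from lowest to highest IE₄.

IE_4 is the cost of taking one more electron from the +3 cation: Na³⁺ is already 2 electrons into the core; Cl³⁺ still has 4 valence electrons; S³⁺ still has 3 valence electrons; P³⁺ still has 2 valence electrons.
Pulling an electron out of a noble-gas core costs far more than removing a remaining valence electron, so Na sits at the high end of IE_4.
Valence configurations: Cl³⁺ [Ne]3s²3p², S³⁺ [Ne]3s²3p¹, P³⁺ [Ne]3s².
S³⁺ loses a lone 3p electron whereas P³⁺ must break into a filled 3s² pair, so IE_4(P) > IE_4(S) even though S has the higher nuclear charge.
The numbers (kJ/mol): Na 9543, Cl 5159, S 4556, P 4964.
Hence IE_4: S < P < Cl < Na.

S, P, Cl, Na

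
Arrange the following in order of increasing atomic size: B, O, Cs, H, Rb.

H < O < B < Rb < Cs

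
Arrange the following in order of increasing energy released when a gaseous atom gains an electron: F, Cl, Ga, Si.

EA tends to increase across a period and decrease down a group, though the pattern is less regular than for IE or radius.
These span different periods and groups, so the two trends combine.
Si > Ga: both effects reinforce here, so Si is clearly the higher of the two.
F > Si: relative to Si, both the across-period and down-group shifts push F's electron affinity up.
Cl > F: this pair runs against the simple trend — see the exception note.
Note the exception: Cl has a higher electron affinity than F, contrary to the simple trend — F's small 2p subshell makes the incoming electron feel strong e⁻–e⁻ repulsion, so Cl actually releases more energy on gaining an electron.
For reference (kJ/mol): F 328, Si 134, Cl 349, Ga 29.
So from lowest to highest: Ga < Si < F < Cl.

Ga < Si < F < Cl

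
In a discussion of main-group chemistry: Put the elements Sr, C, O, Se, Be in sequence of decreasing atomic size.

Sr > Se > Be > C > O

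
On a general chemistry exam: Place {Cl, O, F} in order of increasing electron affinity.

Atoms with high Z_eff and room in the valence shell (especially the halogens) have the most exothermic electron affinities.
Here both period and group differ, so the two effects have to be weighed against each other.
F > O: F lies to the right of O in period 2, so the across-period effect alone puts F higher.
Cl > F: this pair runs against the simple trend — see the exception note.
Note the exception: Cl has a higher electron affinity than F, contrary to the simple trend — F's small 2p subshell makes the incoming electron feel strong e⁻–e⁻ repulsion, so Cl actually releases more energy on gaining an electron.
For reference (kJ/mol): O 141, F 328, Cl 349.
So from lowest to highest: O < F < Cl.

O < F < Cl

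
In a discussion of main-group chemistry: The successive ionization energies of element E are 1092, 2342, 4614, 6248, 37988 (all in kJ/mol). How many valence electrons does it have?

Look for the largest jump between consecutive ionization energies: IE5/IE4 ≈ 6.1, far larger than any earlier ratio.
That jump marks the point where a core electron is being removed. So the atom has 4 valence electrons.

4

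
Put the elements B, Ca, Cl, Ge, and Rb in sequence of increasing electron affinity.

B is in period 2, group 13; Cl is in period 3, group 17; Ca is in period 4, group 2; Ge is in period 4, group 14; Rb is in period 5, group 1.
Electron affinity generally becomes more exothermic across a period toward the halogens and less exothermic down a group.
These span different periods and groups, so the two trends combine.
B > Ca: relative to Ca, both the across-period and down-group shifts push B's electron affinity up.
Rb > B: this pair runs against the simple trend — see the exception note.
Ge > Rb: both effects reinforce here, so Ge is clearly the higher of the two.
Cl > Ge: relative to Ge, both the across-period and down-group shifts push Cl's electron affinity up.
Note the exception: Rb has a higher electron affinity than B, contrary to the simple trend — B's ns²np¹ configuration gives only a small electron affinity — the sparsely filled np subshell binds an added electron weakly.
Note the exception: Rb has a higher electron affinity than Ca, contrary to the simple trend — adding an electron to Ca (ns²) has to open a new, higher-energy np subshell, which is unfavourable.
For reference (kJ/mol): B 27, Cl 349, Ca 2, Ge 119, Rb 47.
So from lowest to highest: Ca < B < Rb < Ge < Cl.

Ca < B < Rb < Ge < Cl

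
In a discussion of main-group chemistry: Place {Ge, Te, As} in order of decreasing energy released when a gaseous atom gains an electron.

Te > Ge > As

Ge is in period 4, group 14; As is in period 4, group 15; Te is in period 5, group 16.
EA tends to increase across a period and decrease down a group, though the pattern is less regular than for IE or radius.
These span different periods and groups, so the two trends combine.
Ge > As: this pair runs against the simple trend — see the exception note.
Te > Ge: period and group pull opposite ways; the across-period shift dominates (190 vs 119 kJ/mol).
Note the exception: Ge has a higher electron affinity than As, contrary to the simple trend — adding an electron to As's half-filled 4p³ is unfavourable, so Ge (4p²) has the more exothermic EA.
Approximate values (kJ/mol): Ge 119, As 78, Te 190.
So from highest to lowest: Te > Ge > As.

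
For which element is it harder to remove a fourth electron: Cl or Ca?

IE_4 is the cost of taking one more electron from the +3 cation: Cl³⁺ still has 4 valence electrons; Ca³⁺ is already 1 electron into the core.
Breaking into a closed-shell core is much more expensive than removing a leftover valence electron — Ca has the largest IE_4 here.
Tabulated IE_4 (kJ/mol): Cl 5159, Ca 6491.
Putting it together, IE_4: Cl < Ca.

Ca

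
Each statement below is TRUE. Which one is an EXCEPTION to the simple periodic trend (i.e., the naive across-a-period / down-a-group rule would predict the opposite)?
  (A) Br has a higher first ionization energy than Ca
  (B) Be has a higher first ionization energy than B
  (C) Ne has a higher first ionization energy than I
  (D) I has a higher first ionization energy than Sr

The general trend: first ionization energy increases across a period and decreases down a group.
(A) Br (period 4, group 17) vs Ca (period 4, group 2): the stated order agrees with the simple trend.
(B) Be (period 2, group 2) vs B (period 2, group 13): the stated order contradicts the simple trend.
(C) Ne (period 2, group 18) vs I (period 5, group 17): the stated order agrees with the simple trend.
(D) I (period 5, group 17) vs Sr (period 5, group 2): the stated order agrees with the simple trend.
The exception is (B): removing B's lone 2p electron is easier than breaking Be's filled 2s².

(B)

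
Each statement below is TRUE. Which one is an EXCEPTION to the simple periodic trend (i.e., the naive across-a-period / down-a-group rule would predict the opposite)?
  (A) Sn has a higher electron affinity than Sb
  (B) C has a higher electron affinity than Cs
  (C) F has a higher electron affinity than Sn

The general trend: electron affinity increases across a period and decreases down a group.
(A) Sn (period 5, group 14) vs Sb (period 5, group 15): the stated order contradicts the simple trend.
(B) C (period 2, group 14) vs Cs (period 6, group 1): the stated order agrees with the simple trend.
(C) F (period 2, group 17) vs Sn (period 5, group 14): the stated order agrees with the simple trend.
The exception is (A): adding an electron to Sb's half-filled 5p³ is unfavourable, so Sn has the more exothermic EA.

(A)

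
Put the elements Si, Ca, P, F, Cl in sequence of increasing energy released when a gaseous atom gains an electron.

Ca < P < Si < F < Cl

F is in period 2, group 17; Si is in period 3, group 14; P is in period 3, group 15; Cl is in period 3, group 17; Ca is in period 4, group 2.
Atoms with high Z_eff and room in the valence shell (especially the halogens) have the most exothermic electron affinities.
These span different periods and groups, so the two trends combine.
P > Ca: both effects reinforce here, so P is clearly the higher of the two.
Si > P: this pair runs against the simple trend — see the exception note.
F > Si: relative to Si, both the across-period and down-group shifts push F's electron affinity up.
Cl > F: this pair runs against the simple trend — see the exception note.
Note the exception: Si has a higher electron affinity than P, contrary to the simple trend — adding an electron to P's half-filled 3p³ is unfavourable, so Si (3p²) has the more exothermic EA.
Note the exception: Cl has a higher electron affinity than F, contrary to the simple trend — F's small 2p subshell makes the incoming electron feel strong e⁻–e⁻ repulsion, so Cl actually releases more energy on gaining an electron.
Tabulated electron affinity (kJ/mol): F 328, Si 134, P 72, Cl 349, Ca 2.
So from lowest to highest: Ca < P < Si < F < Cl.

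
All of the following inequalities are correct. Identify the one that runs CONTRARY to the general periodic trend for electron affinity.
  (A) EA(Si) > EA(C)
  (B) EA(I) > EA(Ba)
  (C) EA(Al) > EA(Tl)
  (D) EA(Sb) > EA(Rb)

(A)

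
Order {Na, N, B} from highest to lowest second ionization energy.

Na > N > B

Consider each +1 ion: Na⁺ is the bare [Ne] core; N⁺ still has 4 valence electrons; B⁺ still has 2 valence electrons.
Breaking into a closed-shell core is much more expensive than removing a leftover valence electron — Na has the largest IE_2 here.
Valence configurations: N⁺ [He]2s²2p², B⁺ [He]2s².
Approximate IE_2 values (kJ/mol): Na 4562, N 2856, B 2427.
So the second ionization energies run B < N < Na.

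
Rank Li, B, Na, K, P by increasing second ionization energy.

The second ionization energy removes an electron from the +1 ion. For each element: Li⁺ is the bare [He] core; B⁺ still has 2 valence electrons; Na⁺ is the bare [Ne] core; K⁺ is the bare [Ar] core; P⁺ still has 4 valence electrons.
Pulling an electron out of a noble-gas core costs far more than removing a remaining valence electron, so K, Na and Li sit at the high end of IE_2.
Valence configurations: B⁺ [He]2s², P⁺ [Ne]3s²3p².
Tabulated IE_2 (kJ/mol): Li 7298, B 2427, Na 4562, K 3052, P 1907.
Overall IE_2 order: P < B < K < Na < Li.

P < B < K < Na < Li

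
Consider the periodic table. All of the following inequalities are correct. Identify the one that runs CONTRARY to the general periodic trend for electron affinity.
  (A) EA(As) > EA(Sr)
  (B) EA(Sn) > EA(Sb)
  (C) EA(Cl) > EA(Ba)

(B)

The general trend: electron affinity increases across a period and decreases down a group.
(A) As (period 4, group 15) vs Sr (period 5, group 2): the stated order agrees with the simple trend.
(B) Sn (period 5, group 14) vs Sb (period 5, group 15): the stated order contradicts the simple trend.
(C) Cl (period 3, group 17) vs Ba (period 6, group 2): the stated order agrees with the simple trend.
The exception is (B): adding an electron to Sb's half-filled 5p³ is unfavourable, so Sn has the more exothermic EA.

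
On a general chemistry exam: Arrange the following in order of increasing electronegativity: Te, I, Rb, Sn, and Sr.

Rb, Sr, Sn, Te, I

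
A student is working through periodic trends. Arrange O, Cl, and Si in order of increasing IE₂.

Si, Cl, O

After 1 electron has been removed, what remains? O⁺ still has 5 valence electrons; Cl⁺ still has 6 valence electrons; Si⁺ still has 3 valence electrons.
All are still removing valence electrons, so compare the +1 ions as you would atoms: IE_2 generally rises across a period (higher Z_eff) and falls down a group (larger shell), subject to the usual subshell exceptions.
Valence configurations: O⁺ [He]2s²2p³, Cl⁺ [Ne]3s²3p⁴, Si⁺ [Ne]3s²3p¹.
Tabulated IE_2 (kJ/mol): O 3388, Cl 2298, Si 1577.
Putting it together, IE_2: Si < Cl < O.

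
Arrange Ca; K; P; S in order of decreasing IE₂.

The second ionization energy removes an electron from the +1 ion. For each element: Ca⁺ still has 1 valence electron; K⁺ is the bare [Ar] core; P⁺ still has 4 valence electrons; S⁺ still has 5 valence electrons.
Core electrons are held far more tightly than valence electrons, so K tops the IE_2 order.
Valence configurations: Ca⁺ [Ar]4s¹, P⁺ [Ne]3s²3p², S⁺ [Ne]3s²3p³.
The numbers (kJ/mol): Ca 1145, K 3052, P 1907, S 2252.
Putting it together, IE_2: Ca < P < S < K.

K > S > P > Ca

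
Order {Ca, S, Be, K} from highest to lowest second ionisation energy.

The second ionization energy removes an electron from the +1 ion. For each element: Ca⁺ still has 1 valence electron; S⁺ still has 5 valence electrons; Be⁺ still has 1 valence electron; K⁺ is the bare [Ar] core.
Breaking into a closed-shell core is much more expensive than removing a leftover valence electron — K has the largest IE_2 here.
Valence configurations: Ca⁺ [Ar]4s¹, S⁺ [Ne]3s²3p³, Be⁺ [He]2s¹.
The numbers (kJ/mol): Ca 1145, S 2252, Be 1757, K 3052.
So the second ionization energies run Ca < Be < S < K.

K > S > Be > Ca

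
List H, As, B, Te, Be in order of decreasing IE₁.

H > As > Be > Te > B

IE₁ increases left→right with effective nuclear charge and decreases top→bottom as the valence shell moves farther out.
Here both period and group differ, so the two effects have to be weighed against each other.
Te > B: period and group pull opposite ways; the across-period shift dominates (869 vs 801 kJ/mol).
Be > Te: period and group pull opposite ways; the down-group shift dominates (900 vs 869 kJ/mol).
As > Be: the two effects oppose for this pair; the across-period effect wins (947 vs 900 kJ/mol).
H > As: period and group pull opposite ways; the down-group shift dominates (1312 vs 947 kJ/mol).
Note the exception: Be has a higher first ionization energy than B, contrary to the simple trend — removing B's lone 2p electron is easier than breaking Be's filled 2s².
Tabulated first ionization energy (kJ/mol): H 1312, Be 900, B 801, As 947, Te 869.
So from highest to lowest: H > As > Be > Te > B.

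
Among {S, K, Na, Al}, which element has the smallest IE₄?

S

Consider each +3 ion: S³⁺ still has 3 valence electrons; K³⁺ is already 2 electrons into the core; Na³⁺ is already 2 electrons into the core; Al³⁺ is the bare [Ne] core.
Breaking into a closed-shell core is much more expensive than removing a leftover valence electron — K, Na and Al have the largest IE_4 here.
Approximate IE_4 values (kJ/mol): S 4556, K 5877, Na 9543, Al 11577.
So the fourth ionization energies run S < K < Na < Al.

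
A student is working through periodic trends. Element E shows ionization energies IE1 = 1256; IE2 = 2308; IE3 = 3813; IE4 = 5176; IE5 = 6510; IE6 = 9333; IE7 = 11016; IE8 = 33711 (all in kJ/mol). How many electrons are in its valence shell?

7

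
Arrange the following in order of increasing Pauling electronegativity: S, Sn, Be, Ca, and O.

Be is in period 2, group 2; O is in period 2, group 16; S is in period 3, group 16; Ca is in period 4, group 2; Sn is in period 5, group 14.
EN rises left→right (higher Z_eff, smaller atoms) and falls top→bottom (larger, more shielded atoms).
Here both period and group differ, so the two effects have to be weighed against each other.
Be > Ca: they share group 2; the group trend gives Be the larger value.
Sn > Be: the two effects oppose for this pair; the across-period effect wins (1.96 vs 1.57).
S > Sn: relative to Sn, both the across-period and down-group shifts push S's electronegativity up.
O > S: O sits above S in group 16, so the down-group effect alone puts O higher.
For reference (Pauling): Be 1.57, O 3.44, S 2.58, Ca 1.00, Sn 1.96.
So from lowest to highest: Ca < Be < Sn < S < O.

Ca, Be, Sn, S, O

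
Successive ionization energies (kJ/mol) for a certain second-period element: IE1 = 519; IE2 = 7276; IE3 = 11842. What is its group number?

Group 1

Look for the largest jump between consecutive ionization energies: IE2/IE1 ≈ 14.0, far larger than any earlier ratio.
That jump marks the point where a core electron is being removed. So the atom has 1 valence electron.
A main-group element with 1 valence electron is in group 1.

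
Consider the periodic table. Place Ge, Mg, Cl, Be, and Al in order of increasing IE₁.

Be is in period 2, group 2; Mg is in period 3, group 2; Al is in period 3, group 13; Cl is in period 3, group 17; Ge is in period 4, group 14.
Across a period the outer electron is held more tightly (higher IE₁); down a group it sits in a higher shell, more shielded, and comes off more easily.
Here both period and group differ, so the two effects have to be weighed against each other.
Mg > Al: this pair runs against the simple trend — see the exception note.
Ge > Mg: the two effects oppose for this pair; the across-period effect wins (762 vs 738 kJ/mol).
Be > Ge: period and group pull opposite ways; the down-group shift dominates (900 vs 762 kJ/mol).
Cl > Be: the two effects oppose for this pair; the across-period effect wins (1251 vs 900 kJ/mol).
Note the exception: Mg has a higher first ionization energy than Al, contrary to the simple trend — Al's single 3p electron is easier to remove than one from Mg's filled 3s².
Approximate values (kJ/mol): Be 900, Mg 738, Al 578, Cl 1251, Ge 762.
So from lowest to highest: Al < Mg < Ge < Be < Cl.

Al, Mg, Ge, Be, Cl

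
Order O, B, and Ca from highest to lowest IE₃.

Consider each +2 ion: O²⁺ still has 4 valence electrons; B²⁺ still has 1 valence electron; Ca²⁺ is the bare [Ar] core.
Usually core removal costs more than valence removal, but here the competition is close: a tightly held n=2 valence electron can cost more to remove than an n=3 core electron, so the actual values have to decide it.
Valence configurations: O²⁺ [He]2s²2p², B²⁺ [He]2s¹.
Approximate IE_3 values (kJ/mol): O 5300, B 3660, Ca 4912.
Hence IE_3: B < Ca < O.

O > Ca > B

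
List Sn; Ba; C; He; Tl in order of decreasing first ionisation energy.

He is in period 1, group 18; C is in period 2, group 14; Sn is in period 5, group 14; Ba is in period 6, group 2; Tl is in period 6, group 13.
Across a period the outer electron is held more tightly (higher IE₁); down a group it sits in a higher shell, more shielded, and comes off more easily.
Neither a single period nor a single group — weigh both effects.
Tl > Ba: both are in period 6; the period trend gives Tl the larger value.
Sn > Tl: both effects reinforce here, so Sn is clearly the higher of the two.
C > Sn: they share group 14; the group trend gives C the larger value.
He > C: both effects reinforce here, so He is clearly the higher of the two.
Approximate values (kJ/mol): He 2372, C 1086, Sn 709, Ba 503, Tl 589.
So from highest to lowest: He > C > Sn > Tl > Ba.

He, C, Sn, Tl, Ba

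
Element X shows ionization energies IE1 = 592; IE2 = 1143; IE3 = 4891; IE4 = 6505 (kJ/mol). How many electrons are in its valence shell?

2

Look for the largest jump between consecutive ionization energies: IE3/IE2 ≈ 4.3, far larger than any earlier ratio.
That jump marks the point where a core electron is being removed. So the atom has 2 valence electrons.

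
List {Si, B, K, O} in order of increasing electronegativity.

K < Si < B < O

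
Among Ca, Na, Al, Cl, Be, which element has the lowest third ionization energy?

The third ionization energy removes an electron from the +2 ion. For each element: Ca²⁺ is the bare [Ar] core; Na²⁺ is already 1 electron into the core; Al²⁺ still has 1 valence electron; Cl²⁺ still has 5 valence electrons; Be²⁺ is the bare [He] core.
Breaking into a closed-shell core is much more expensive than removing a leftover valence electron — Ca, Na and Be have the largest IE_3 here.
Valence configurations: Al²⁺ [Ne]3s¹, Cl²⁺ [Ne]3s²3p³.
The numbers (kJ/mol): Ca 4912, Na 6910, Al 2745, Cl 3822, Be 14849.
Overall IE_3 order: Al < Cl < Ca < Na < Be.

Al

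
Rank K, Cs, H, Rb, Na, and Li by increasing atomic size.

H is in period 1, group 1; Li is in period 2, group 1; Na is in period 3, group 1; K is in period 4, group 1; Rb is in period 5, group 1; Cs is in period 6, group 1.
Atomic radius shrinks across a period as nuclear charge pulls the same shell inward, and grows down a group as new shells are added.
All are in group 1, so atomic radius increases down the group.
So from smallest to largest: H < Li < Na < K < Rb < Cs.

H < Li < Na < K < Rb < Cs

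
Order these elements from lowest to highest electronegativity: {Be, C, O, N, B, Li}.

Smaller atoms with higher effective nuclear charge are more electronegative.
All lie in period 2, so electronegativity increases left to right.
So from lowest to highest: Li < Be < B < C < N < O.

Li < Be < B < C < N < O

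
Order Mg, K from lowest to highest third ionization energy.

K < Mg

The third ionization energy removes an electron from the +2 ion. For each element: Mg²⁺ is the bare [Ne] core; K²⁺ is already 1 electron into the core.
All of these are removing an electron from a noble-gas core or deeper; the smaller core (lower principal quantum number) is held far more tightly, and within a period the higher nuclear charge binds the same core more tightly.
The numbers (kJ/mol): Mg 7733, K 4420.
Hence IE_3: K < Mg.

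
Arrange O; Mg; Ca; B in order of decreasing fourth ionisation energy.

B, Mg, O, Ca

Consider each +3 ion: O³⁺ still has 3 valence electrons; Mg³⁺ is already 1 electron into the core; Ca³⁺ is already 1 electron into the core; B³⁺ is the bare [He] core.
Usually core removal costs more than valence removal, but here the competition is close: a tightly held n=2 valence electron can cost more to remove than an n=3 core electron, so the actual values have to decide it.
The numbers (kJ/mol): O 7469, Mg 10543, Ca 6491, B 25026.
Putting it together, IE_4: Ca < O < Mg < B.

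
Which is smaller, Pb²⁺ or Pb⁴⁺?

Pb⁴⁺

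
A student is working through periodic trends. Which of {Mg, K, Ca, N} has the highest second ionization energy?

IE_2 is the cost of taking one more electron from the +1 cation: Mg⁺ still has 1 valence electron; K⁺ is the bare [Ar] core; Ca⁺ still has 1 valence electron; N⁺ still has 4 valence electrons.
Core electrons are held far more tightly than valence electrons, so K tops the IE_2 order.
Valence configurations: Mg⁺ [Ne]3s¹, Ca⁺ [Ar]4s¹, N⁺ [He]2s²2p².
Approximate IE_2 values (kJ/mol): Mg 1451, K 3052, Ca 1145, N 2856.
Putting it together, IE_2: Ca < Mg < N < K.

K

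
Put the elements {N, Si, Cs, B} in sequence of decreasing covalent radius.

Cs > Si > B > N

Radius decreases left→right (rising Z_eff, same n) and increases top→bottom (higher n).
Neither a single period nor a single group — weigh both effects.
B > N: B lies to the left of N in period 2, so the across-period effect alone puts B larger.
Si > B: period and group pull opposite ways; the down-group shift dominates (116 vs 85 pm).
Cs > Si: relative to Si, both the across-period and down-group shifts push Cs's atomic radius up.
Approximate values (pm): B 85, N 71, Si 116, Cs 232.
So from largest to smallest: Cs > Si > B > N.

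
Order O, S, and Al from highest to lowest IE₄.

IE_4 is the cost of taking one more electron from the +3 cation: O³⁺ still has 3 valence electrons; S³⁺ still has 3 valence electrons; Al³⁺ is the bare [Ne] core.
Core electrons are held far more tightly than valence electrons, so Al tops the IE_4 order.
Valence configurations: O³⁺ [He]2s²2p¹, S³⁺ [Ne]3s²3p¹.
The numbers (kJ/mol): O 7469, S 4556, Al 11577.
Hence IE_4: S < O < Al.

Al > O > S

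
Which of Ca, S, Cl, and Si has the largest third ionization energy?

IE_3 is the cost of taking one more electron from the +2 cation: Ca²⁺ is the bare [Ar] core; S²⁺ still has 4 valence electrons; Cl²⁺ still has 5 valence electrons; Si²⁺ still has 2 valence electrons.
Core electrons are held far more tightly than valence electrons, so Ca tops the IE_3 order.
Valence configurations: S²⁺ [Ne]3s²3p², Cl²⁺ [Ne]3s²3p³, Si²⁺ [Ne]3s².
Tabulated IE_3 (kJ/mol): Ca 4912, S 3357, Cl 3822, Si 3232.
So the third ionization energies run Si < S < Cl < Ca.

Ca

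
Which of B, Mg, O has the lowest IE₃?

B

After 2 electrons have been removed, what remains? B²⁺ still has 1 valence electron; Mg²⁺ is the bare [Ne] core; O²⁺ still has 4 valence electrons.
Breaking into a closed-shell core is much more expensive than removing a leftover valence electron — Mg has the largest IE_3 here.
Valence configurations: B²⁺ [He]2s¹, O²⁺ [He]2s²2p².
Approximate IE_3 values (kJ/mol): B 3660, Mg 7733, O 5300.
So the third ionization energies run B < O < Mg.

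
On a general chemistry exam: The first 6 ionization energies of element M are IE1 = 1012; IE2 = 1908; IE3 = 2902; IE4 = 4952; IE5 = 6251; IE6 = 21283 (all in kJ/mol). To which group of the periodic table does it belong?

Group 15

Look for the largest jump between consecutive ionization energies: IE6/IE5 ≈ 3.4, far larger than any earlier ratio.
That jump marks the point where a core electron is being removed. So the atom has 5 valence electrons.
A main-group element with 5 valence electrons is in group 15.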